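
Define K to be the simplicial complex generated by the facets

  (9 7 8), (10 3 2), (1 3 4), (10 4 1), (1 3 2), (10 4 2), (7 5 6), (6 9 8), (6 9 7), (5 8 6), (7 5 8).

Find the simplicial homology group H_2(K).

K has 10 vertices, 19 edges, 11 triangles.
rank ∂_2 = 10, rank ∂_3 = 0 ⇒ b_2 = 11 − 10 − 0 = 1. So H_2 ≅ Z.

H_2 = Z.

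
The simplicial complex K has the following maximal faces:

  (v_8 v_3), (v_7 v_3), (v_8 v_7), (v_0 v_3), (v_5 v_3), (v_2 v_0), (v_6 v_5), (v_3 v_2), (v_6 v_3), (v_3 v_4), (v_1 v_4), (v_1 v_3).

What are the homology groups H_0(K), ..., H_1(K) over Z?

Fix the vertex order v_0 < v_1 < v_2 < v_3 < v_4 < v_5 < v_6 < v_7 < v_8 and write every simplex with vertices in increasing order. Then dim K = 1 and the simplices of K are:

  0-simplices (9): [v_0], [v_1], [v_2], [v_3], [v_4], [v_5], [v_6], [v_7], [v_8]
  1-simplices (12): [v_0,v_2], [v_0,v_3], [v_1,v_3], [v_1,v_4], [v_2,v_3], [v_3,v_4], [v_3,v_5], [v_3,v_6], [v_3,v_7], [v_3,v_8], [v_5,v_6], [v_7,v_8]

giving chain groups C_0 ≅ Z^9, C_1 ≅ Z^12.

Boundary ∂_1: C_1 → C_0 maps an edge to its endpoints' difference, ∂[p,q] = q − p. For instance
  ∂[v_3,v_4] = [v_4] − [v_3].
The resulting 9×12 matrix has rank 8, and its Smith normal form has invariant factors (1,1,1,1,1,1,1,1).

Computing H_k = (kernel of ∂_k) / (image of ∂_{k+1}):

  H_0: rank C_0 − rank ∂_1 = 9 − 8 = 1, and the invariant factors of ∂_1 are all 1, so H_0 = Z.
  H_1: rank ker ∂_1 − rank ∂_2 = (12 − 8) − 0 = 4, and there is no ∂_2, so H_1 = Z^4.

As a check, the Euler characteristic is 9 − 12 = -3, which agrees with 1 − 4 = -3.
(K is a triangulation of a wedge of 4 circles.)

H_0 = Z,  H_1 = Z^4.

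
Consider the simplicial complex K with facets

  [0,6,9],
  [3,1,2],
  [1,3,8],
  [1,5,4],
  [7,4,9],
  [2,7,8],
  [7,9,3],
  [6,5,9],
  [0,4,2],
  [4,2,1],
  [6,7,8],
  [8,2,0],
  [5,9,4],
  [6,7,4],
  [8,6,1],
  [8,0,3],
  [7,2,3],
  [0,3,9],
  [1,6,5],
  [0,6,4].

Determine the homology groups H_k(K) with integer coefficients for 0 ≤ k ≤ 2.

Fix the vertex order 0 < 1 < 2 < 3 < 4 < 5 < 6 < 7 < 8 < 9 and write every simplex with vertices in increasing order. Then dim K = 2 and the simplices of K are:

  0-simplices (10): [0], [1], [2], [3], [4], [5], [6], [7], [8], [9]
  1-simplices (30): (30 of them)
  2-simplices (20): (20 of them)

giving chain groups C_0 ≅ Z^10, C_1 ≅ Z^30, C_2 ≅ Z^20.

∂_1: C_1 → C_0 sends each edge [p,q] (with p < q) to q − p.
As a 10×30 matrix over Z this has rank 9, with invariant factors (1,1,1,1,1,1,1,1,1).

The boundary map ∂_2: C_2 → C_1 acts by ∂[p,q,r] = [q,r] − [p,r] + [p,q]. For instance
  ∂[4,6,7] = [6,7] − [4,7] + [4,6],
  ∂[1,6,8] = [6,8] − [1,8] + [1,6].
The resulting 30×20 matrix has rank 20, and its Smith normal form has invariant factors (1,1,1,1,1,1,1,1,1,1,1,1,1,1,1,1,1,1,1,2).

Computing H_k = (kernel of ∂_k) / (image of ∂_{k+1}):

  H_0: rank C_0 − rank ∂_1 = 10 − 9 = 1, and the invariant factors of ∂_1 are all 1, so H_0 = Z.
  H_1: rank ker ∂_1 − rank ∂_2 = (30 − 9) − 20 = 1, and ∂_2 has invariant factor 2 > 1, so H_1 = Z ⊕ Z/2.
  H_2: rank ker ∂_2 − rank ∂_3 = (20 − 20) − 0 = 0, and there is no ∂_3, so H_2 = 0.

(K is a triangulation of the Klein bottle.)

H_0 = Z,  H_1 = Z ⊕ Z/2,  H_2 = 0.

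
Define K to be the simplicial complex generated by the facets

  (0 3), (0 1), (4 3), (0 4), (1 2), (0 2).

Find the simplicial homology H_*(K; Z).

H_0 = Z,  H_1 = Z^2.

We work with the vertex ordering 0 < 1 < 2 < 3 < 4. The simplices of K, each written with vertices in increasing order, are:

  0-simplices (5): [0], [1], [2], [3], [4]
  1-simplices (6): [0,1], [0,2], [0,3], [0,4], [1,2], [3,4]

so the chain groups are C_0 ≅ Z^5, C_1 ≅ Z^6.

Boundary ∂_1: C_1 → C_0 is given by ∂[p,q] = [q] − [p].
The 5×6 boundary matrix has rank 4 and Smith normal form diag(1,1,1,1).

From H_k ≅ ker(∂_k) / im(∂_{k+1}) we obtain:

  H_0: rank C_0 − rank ∂_1 = 5 − 4 = 1, and the invariant factors of ∂_1 are all 1, so H_0 ≅ Z.
  H_1: rank ker ∂_1 − rank ∂_2 = (6 − 4) − 0 = 2, and there is no ∂_2, so H_1 ≅ Z^2.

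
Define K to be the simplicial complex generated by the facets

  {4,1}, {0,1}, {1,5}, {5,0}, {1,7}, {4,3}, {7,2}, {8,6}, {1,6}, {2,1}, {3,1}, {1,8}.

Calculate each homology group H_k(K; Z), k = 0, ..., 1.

Order the vertices as 0 < 1 < 2 < 3 < 4 < 5 < 6 < 7 < 8. Listing each simplex with vertices in this order, K has dimension 1 with simplices:

  0-simplices (9): [0], [1], [2], [3], [4], [5], [6], [7], [8]
  1-simplices (12): [0,1], [0,5], [1,2], [1,3], [1,4], [1,5], [1,6], [1,7], [1,8], [2,7], [3,4], [6,8]

giving chain groups C_0 ≅ Z^9, C_1 ≅ Z^12.

∂_1: C_1 → C_0 maps an edge to its endpoints' difference, ∂[p,q] = q − p.
The 9×12 boundary matrix has rank 8 and Smith normal form diag(1,1,1,1,1,1,1,1).

Now H_k = ker ∂_k / im ∂_{k+1}, so:

  H_0: rank C_0 − rank ∂_1 = 9 − 8 = 1, and the invariant factors of ∂_1 are all 1, so H_0 ≅ Z.
  H_1: rank ker ∂_1 − rank ∂_2 = (12 − 8) − 0 = 4, and there is no ∂_2, so H_1 ≅ Z^4.

As a check, the Euler characteristic is 9 − 12 = -3, which agrees with 1 − 4 = -3.

H_0 ≅ Z,  H_1 ≅ Z^4.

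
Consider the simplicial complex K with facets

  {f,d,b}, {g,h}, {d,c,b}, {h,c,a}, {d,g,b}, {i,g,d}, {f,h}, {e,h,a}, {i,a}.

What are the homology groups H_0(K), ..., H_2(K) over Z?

We work with the vertex ordering a < b < c < d < e < f < g < h < i. The simplices of K, each written with vertices in increasing order, are:

  0-simplices (9): a, b, c, d, e, f, g, h, i
  1-simplices (17): ac, ae, ah, ai, bc, bd, bf, bg, cd, ch, df, dg, di, eh, fh, gh, gi
  2-simplices (6): ach, aeh, bcd, bdf, bdg, dgi

Hence C_0 ≅ Z^9, C_1 ≅ Z^17, C_2 ≅ Z^6.

The boundary map ∂_1: C_1 → C_0 sends each edge [p,q] (with p < q) to q − p. For instance
  ∂ch = h − c.
The resulting 9×17 matrix has rank 8, and its Smith normal form has invariant factors (1,1,1,1,1,1,1,1).

∂_2: C_2 → C_1 acts by ∂[p,q,r] = [q,r] − [p,r] + [p,q]. For instance
  ∂dgi = gi − di + dg,
  ∂aeh = eh − ah + ae.
This gives a 17×6 integer matrix of rank 6; reducing to Smith normal form yields diagonal entries (1,1,1,1,1,1).

From H_k ≅ ker(∂_k) / im(∂_{k+1}) we obtain:

  H_0: rank C_0 − rank ∂_1 = 9 − 8 = 1, and the invariant factors of ∂_1 are all 1, so H_0 ≅ Z.
  H_1: rank ker ∂_1 − rank ∂_2 = (17 − 8) − 6 = 3, and the invariant factors of ∂_2 are all 1, so H_1 ≅ Z^3.
  H_2: rank ker ∂_2 − rank ∂_3 = (6 − 6) − 0 = 0, and there is no ∂_3, so H_2 ≅ 0.

As a check, the Euler characteristic is 9 − 17 + 6 = -2, which agrees with 1 − 3 + 0 = -2.

H_0 ≅ Z,  H_1 ≅ Z^3,  H_2 = 0.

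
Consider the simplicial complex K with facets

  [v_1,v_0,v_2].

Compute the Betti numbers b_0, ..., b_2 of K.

b_0 = 1, b_1 = 0, b_2 = 0.

We work with the vertex ordering v_0 < v_1 < v_2. The simplices of K, each written with vertices in increasing order, are:

  0-simplices (3): [v_0], [v_1], [v_2]
  1-simplices (3): [v_0,v_1], [v_0,v_2], [v_1,v_2]
  2-simplices (1): [v_0,v_1,v_2]

Hence C_0 ≅ Z^3, C_1 ≅ Z^3, C_2 ≅ Z^1.

The boundary map ∂_1: C_1 → C_0 maps an edge to its endpoints' difference, ∂[p,q] = q − p. For instance
  ∂[v_0,v_1] = [v_1] − [v_0].
This gives a 3×3 integer matrix of rank 2; reducing to Smith normal form yields diagonal entries (1,1).

Boundary ∂_2: C_2 → C_1 sends each 2-simplex [p,q,r] to [q,r] − [p,r] + [p,q]. For instance
  ∂[v_0,v_1,v_2] = [v_1,v_2] − [v_0,v_2] + [v_0,v_1].
As a 3×1 matrix over Z this has rank 1, with invariant factors (1).

Now H_k = ker ∂_k / im ∂_{k+1}, so:

  H_0: rank C_0 − rank ∂_1 = 3 − 2 = 1, and the invariant factors of ∂_1 are all 1, so H_0 = Z.
  H_1: rank ker ∂_1 − rank ∂_2 = (3 − 2) − 1 = 0, and the invariant factors of ∂_2 are all 1, so H_1 = 0.
  H_2: rank ker ∂_2 − rank ∂_3 = (1 − 1) − 0 = 0, and there is no ∂_3, so H_2 = 0.

Hence the Betti numbers are b_0 = 1, b_1 = 0, b_2 = 0.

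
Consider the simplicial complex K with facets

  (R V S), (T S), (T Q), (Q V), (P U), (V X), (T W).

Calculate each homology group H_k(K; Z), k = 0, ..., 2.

We work with the vertex ordering P < Q < R < S < T < U < V < W < X. The simplices of K, each written with vertices in increasing order, are:

  0-simplices (9): P, Q, R, S, T, U, V, W, X
  1-simplices (9): PU, QT, QV, RS, RV, ST, SV, TW, VX
  2-simplices (1): RSV

so the chain groups are C_0 ≅ Z^9, C_1 ≅ Z^9, C_2 ≅ Z^1.

Boundary ∂_1: C_1 → C_0 sends each edge [p,q] (with p < q) to q − p. For instance
  ∂RS = S − R.
This gives a 9×9 integer matrix of rank 7; reducing to Smith normal form yields diagonal entries (1,1,1,1,1,1,1).

Boundary ∂_2: C_2 → C_1 acts by ∂[p,q,r] = [q,r] − [p,r] + [p,q]. For instance
  ∂RSV = SV − RV + RS.
As a 9×1 matrix over Z this has rank 1, with invariant factors (1).

Computing H_k = (kernel of ∂_k) / (image of ∂_{k+1}):

  H_0: rank C_0 − rank ∂_1 = 9 − 7 = 2, and the invariant factors of ∂_1 are all 1, so H_0 ≅ Z^2.
  H_1: rank ker ∂_1 − rank ∂_2 = (9 − 7) − 1 = 1, and the invariant factors of ∂_2 are all 1, so H_1 ≅ Z.
  H_2: rank ker ∂_2 − rank ∂_3 = (1 − 1) − 0 = 0, and there is no ∂_3, so H_2 ≅ 0.

As a check, the Euler characteristic is 9 − 9 + 1 = 1, which agrees with 2 − 1 + 0 = 1.

H_0 ≅ Z^2,  H_1 ≅ Z,  H_2 = 0.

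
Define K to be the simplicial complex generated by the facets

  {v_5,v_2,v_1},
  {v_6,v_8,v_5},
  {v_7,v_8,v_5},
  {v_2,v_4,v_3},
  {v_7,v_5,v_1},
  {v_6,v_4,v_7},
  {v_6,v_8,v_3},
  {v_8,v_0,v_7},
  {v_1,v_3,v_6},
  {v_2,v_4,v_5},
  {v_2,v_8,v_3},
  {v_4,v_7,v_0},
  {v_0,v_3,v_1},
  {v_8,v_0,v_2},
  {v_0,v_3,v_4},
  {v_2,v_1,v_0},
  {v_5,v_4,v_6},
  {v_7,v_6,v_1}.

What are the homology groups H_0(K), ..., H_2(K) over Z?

We work with the vertex ordering v_0 < v_1 < v_2 < v_3 < v_4 < v_5 < v_6 < v_7 < v_8. The simplices of K, each written with vertices in increasing order, are:

  0-simplices (9): [v_0], [v_1], [v_2], [v_3], [v_4], [v_5], [v_6], [v_7], [v_8]
  1-simplices (27): (27 of them)
  2-simplices (18): (18 of them)

giving chain groups C_0 ≅ Z^9, C_1 ≅ Z^27, C_2 ≅ Z^18.

∂_1: C_1 → C_0 sends each edge [p,q] (with p < q) to q − p.
As a 9×27 matrix over Z this has rank 8, with invariant factors (1,1,1,1,1,1,1,1).

Boundary ∂_2: C_2 → C_1 sends each 2-simplex [p,q,r] to [q,r] − [p,r] + [p,q]. For instance
  ∂[v_0,v_1,v_3] = [v_1,v_3] − [v_0,v_3] + [v_0,v_1],
  ∂[v_0,v_1,v_2] = [v_1,v_2] − [v_0,v_2] + [v_0,v_1].
The resulting 27×18 matrix has rank 18, and its Smith normal form has invariant factors (1,1,1,1,1,1,1,1,1,1,1,1,1,1,1,1,1,2).

Reading off H_k = ker ∂_k / im ∂_{k+1}:

  H_0: rank C_0 − rank ∂_1 = 9 − 8 = 1, and the invariant factors of ∂_1 are all 1, so H_0 = Z.
  H_1: rank ker ∂_1 − rank ∂_2 = (27 − 8) − 18 = 1, and ∂_2 has invariant factor 2 > 1, so H_1 = Z × Z/2.
  H_2: rank ker ∂_2 − rank ∂_3 = (18 − 18) − 0 = 0, and there is no ∂_3, so H_2 = 0.

H_0 ≅ Z,  H_1 ≅ Z × Z/2,  H_2 = 0.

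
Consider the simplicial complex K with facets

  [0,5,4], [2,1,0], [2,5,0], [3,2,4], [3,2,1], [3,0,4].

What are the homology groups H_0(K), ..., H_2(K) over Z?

Fix the vertex order 0 < 1 < 2 < 3 < 4 < 5 and write every simplex with vertices in increasing order. Then dim K = 2 and the simplices of K are:

  0-simplices (6): [0], [1], [2], [3], [4], [5]
  1-simplices (12): [0,1], [0,2], [0,3], [0,4], [0,5], [1,2], [1,3], [2,3], [2,4], [2,5], [3,4], [4,5]
  2-simplices (6): [0,1,2], [0,2,5], [0,3,4], [0,4,5], [1,2,3], [2,3,4]

giving chain groups C_0 ≅ Z^6, C_1 ≅ Z^12, C_2 ≅ Z^6.

∂_1: C_1 → C_0 maps an edge to its endpoints' difference, ∂[p,q] = q − p. For instance
  ∂[2,3] = [3] − [2].
The 6×12 boundary matrix has rank 5 and Smith normal form diag(1,1,1,1,1).

∂_2: C_2 → C_1 sends each 2-simplex [p,q,r] to [q,r] − [p,r] + [p,q]. For instance
  ∂[0,4,5] = [4,5] − [0,5] + [0,4],
  ∂[0,2,5] = [2,5] − [0,5] + [0,2].
As a 12×6 matrix over Z this has rank 6, with invariant factors (1,1,1,1,1,1).

Reading off H_k = ker ∂_k / im ∂_{k+1}:

  H_0: rank C_0 − rank ∂_1 = 6 − 5 = 1, and the invariant factors of ∂_1 are all 1, so H_0 ≅ Z.
  H_1: rank ker ∂_1 − rank ∂_2 = (12 − 5) − 6 = 1, and the invariant factors of ∂_2 are all 1, so H_1 ≅ Z.
  H_2: rank ker ∂_2 − rank ∂_3 = (6 − 6) − 0 = 0, and there is no ∂_3, so H_2 ≅ 0.

H_0 ≅ Z,  H_1 ≅ Z,  H_2 = 0.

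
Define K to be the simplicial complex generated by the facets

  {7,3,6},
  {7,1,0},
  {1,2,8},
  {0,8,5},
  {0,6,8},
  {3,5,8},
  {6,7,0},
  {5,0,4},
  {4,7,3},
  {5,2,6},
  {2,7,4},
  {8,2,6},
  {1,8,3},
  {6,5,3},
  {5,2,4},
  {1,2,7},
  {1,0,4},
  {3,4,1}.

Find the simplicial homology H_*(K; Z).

Fix the vertex order 0 < 1 < 2 < 3 < 4 < 5 < 6 < 7 < 8 and write every simplex with vertices in increasing order. Then dim K = 2 and the simplices of K are:

  0-simplices (9): [0], [1], [2], [3], [4], [5], [6], [7], [8]
  1-simplices (27): (27 of them)
  2-simplices (18): [0,1,4], [0,1,7], [0,4,5], [0,5,8], [0,6,7], [0,6,8], [1,2,7], [1,2,8], [1,3,4], [1,3,8], [2,4,5], [2,4,7], [2,5,6], [2,6,8], [3,4,7], [3,5,6], [3,5,8], [3,6,7]

so the chain groups are C_0 ≅ Z^9, C_1 ≅ Z^27, C_2 ≅ Z^18.

∂_1: C_1 → C_0 sends each edge [p,q] (with p < q) to q − p.
As a 9×27 matrix over Z this has rank 8, with invariant factors (1,1,1,1,1,1,1,1).

The boundary map ∂_2: C_2 → C_1 sends each 2-simplex [p,q,r] to [q,r] − [p,r] + [p,q]. For instance
  ∂[3,5,8] = [5,8] − [3,8] + [3,5],
  ∂[3,5,6] = [5,6] − [3,6] + [3,5].
This gives a 27×18 integer matrix of rank 18; reducing to Smith normal form yields diagonal entries (1,1,1,1,1,1,1,1,1,1,1,1,1,1,1,1,1,2).

From H_k ≅ ker(∂_k) / im(∂_{k+1}) we obtain:

  H_0: rank C_0 − rank ∂_1 = 9 − 8 = 1, and the invariant factors of ∂_1 are all 1, so H_0 = Z.
  H_1: rank ker ∂_1 − rank ∂_2 = (27 − 8) − 18 = 1, and ∂_2 has invariant factor 2 > 1, so H_1 = Z ⊕ Z/2.
  H_2: rank ker ∂_2 − rank ∂_3 = (18 − 18) − 0 = 0, and there is no ∂_3, so H_2 = 0.

As a check, the Euler characteristic is 9 − 27 + 18 = 0, which agrees with 1 − 1 + 0 = 0.
(K is a triangulation of the Klein bottle.)

H_0 ≅ Z,  H_1 ≅ Z ⊕ Z/2,  H_2 = 0.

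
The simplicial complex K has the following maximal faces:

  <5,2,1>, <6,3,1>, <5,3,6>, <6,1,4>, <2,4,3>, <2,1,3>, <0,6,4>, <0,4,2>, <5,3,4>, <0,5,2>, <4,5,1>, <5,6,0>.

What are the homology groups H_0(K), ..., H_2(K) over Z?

H_0 = Z,  H_1 = Z/2,  H_2 = 0.

Order the vertices as 0 < 1 < 2 < 3 < 4 < 5 < 6. Listing each simplex with vertices in this order, K has dimension 2 with simplices:

  0-simplices (7): [0], [1], [2], [3], [4], [5], [6]
  1-simplices (18): [0,2], [0,4], [0,5], [0,6], [1,2], [1,3], [1,4], [1,5], [1,6], [2,3], [2,4], [2,5], [3,4], [3,5], [3,6], [4,5], [4,6], [5,6]
  2-simplices (12): [0,2,4], [0,2,5], [0,4,6], [0,5,6], [1,2,3], [1,2,5], [1,3,6], [1,4,5], [1,4,6], [2,3,4], [3,4,5], [3,5,6]

giving chain groups C_0 ≅ Z^7, C_1 ≅ Z^18, C_2 ≅ Z^12.

Boundary ∂_1: C_1 → C_0 is given by ∂[p,q] = [q] − [p].
The 7×18 boundary matrix has rank 6 and Smith normal form diag(1,1,1,1,1,1).

The boundary map ∂_2: C_2 → C_1 sends each 2-simplex [p,q,r] to [q,r] − [p,r] + [p,q]. For instance
  ∂[1,2,3] = [2,3] − [1,3] + [1,2],
  ∂[0,2,5] = [2,5] − [0,5] + [0,2].
The 18×12 boundary matrix has rank 12 and Smith normal form diag(1,1,1,1,1,1,1,1,1,1,1,2).

From H_k ≅ ker(∂_k) / im(∂_{k+1}) we obtain:

  H_0: rank C_0 − rank ∂_1 = 7 − 6 = 1, and the invariant factors of ∂_1 are all 1, so H_0 ≅ Z.
  H_1: rank ker ∂_1 − rank ∂_2 = (18 − 6) − 12 = 0, and ∂_2 has invariant factor 2 > 1, so H_1 ≅ Z/2.
  H_2: rank ker ∂_2 − rank ∂_3 = (12 − 12) − 0 = 0, and there is no ∂_3, so H_2 ≅ 0.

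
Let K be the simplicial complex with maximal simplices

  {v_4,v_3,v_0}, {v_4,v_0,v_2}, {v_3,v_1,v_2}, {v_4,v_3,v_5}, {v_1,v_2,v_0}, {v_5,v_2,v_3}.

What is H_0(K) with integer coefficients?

Fix the vertex order v_0 < v_1 < v_2 < v_3 < v_4 < v_5 and write every simplex with vertices in increasing order. Then dim K = 2 and the simplices of K are:

  0-simplices (6): [v_0], [v_1], [v_2], [v_3], [v_4], [v_5]
  1-simplices (12): [v_0,v_1], [v_0,v_2], [v_0,v_3], [v_0,v_4], [v_1,v_2], [v_1,v_3], [v_2,v_3], [v_2,v_4], [v_2,v_5], [v_3,v_4], [v_3,v_5], [v_4,v_5]
  2-simplices (6): [v_0,v_1,v_2], [v_0,v_2,v_4], [v_0,v_3,v_4], [v_1,v_2,v_3], [v_2,v_3,v_5], [v_3,v_4,v_5]

giving chain groups C_0 ≅ Z^6, C_1 ≅ Z^12, C_2 ≅ Z^6.

The boundary map ∂_1: C_1 → C_0 maps an edge to its endpoints' difference, ∂[p,q] = q − p.
This gives a 6×12 integer matrix of rank 5; reducing to Smith normal form yields diagonal entries (1,1,1,1,1).

∂_2: C_2 → C_1 maps a triangle to the signed sum of its edges. For instance
  ∂[v_1,v_2,v_3] = [v_2,v_3] − [v_1,v_3] + [v_1,v_2],
  ∂[v_3,v_4,v_5] = [v_4,v_5] − [v_3,v_5] + [v_3,v_4].
The 12×6 boundary matrix has rank 6 and Smith normal form diag(1,1,1,1,1,1).

From H_k ≅ ker(∂_k) / im(∂_{k+1}) we obtain:

  H_0: rank C_0 − rank ∂_1 = 6 − 5 = 1, and the invariant factors of ∂_1 are all 1, so H_0 ≅ Z.

H_0 ≅ Z.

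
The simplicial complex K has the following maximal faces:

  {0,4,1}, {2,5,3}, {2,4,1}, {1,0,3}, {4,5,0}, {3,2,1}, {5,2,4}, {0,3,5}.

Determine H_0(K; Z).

H_0 = Z.

Fix the vertex order 0 < 1 < 2 < 3 < 4 < 5 and write every simplex with vertices in increasing order. Then dim K = 2 and the simplices of K are:

  0-simplices (6): [0], [1], [2], [3], [4], [5]
  1-simplices (12): [0,1], [0,3], [0,4], [0,5], [1,2], [1,3], [1,4], [2,3], [2,4], [2,5], [3,5], [4,5]
  2-simplices (8): [0,1,3], [0,1,4], [0,3,5], [0,4,5], [1,2,3], [1,2,4], [2,3,5], [2,4,5]

so the chain groups are C_0 ≅ Z^6, C_1 ≅ Z^12, C_2 ≅ Z^8.

The boundary map ∂_1: C_1 → C_0 maps an edge to its endpoints' difference, ∂[p,q] = q − p. For instance
  ∂[1,4] = [4] − [1].
As a 6×12 matrix over Z this has rank 5, with invariant factors (1,1,1,1,1).

∂_2: C_2 → C_1 sends each 2-simplex [p,q,r] to [q,r] − [p,r] + [p,q]. For instance
  ∂[0,3,5] = [3,5] − [0,5] + [0,3],
  ∂[1,2,3] = [2,3] − [1,3] + [1,2].
The resulting 12×8 matrix has rank 7, and its Smith normal form has invariant factors (1,1,1,1,1,1,1).

Computing H_k = (kernel of ∂_k) / (image of ∂_{k+1}):

  H_0: rank C_0 − rank ∂_1 = 6 − 5 = 1, and the invariant factors of ∂_1 are all 1, so H_0 ≅ Z.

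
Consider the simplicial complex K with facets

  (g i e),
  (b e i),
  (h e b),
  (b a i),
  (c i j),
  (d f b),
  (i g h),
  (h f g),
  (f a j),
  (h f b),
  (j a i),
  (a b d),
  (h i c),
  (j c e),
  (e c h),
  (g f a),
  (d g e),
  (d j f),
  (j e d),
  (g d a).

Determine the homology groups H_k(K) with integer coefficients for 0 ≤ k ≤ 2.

H_0 = Z,  H_1 = Z ⊕ Z_2,  H_2 = 0.

Take the total order a < b < c < d < e < f < g < h < i < j on the vertex set. Then K (dimension 2) consists of the simplices:

  0-simplices (10): a, b, c, d, e, f, g, h, i, j
  1-simplices (30): ab, ad, af, ag, ai, aj, bd, be, bf, bh, bi, ce, ch, ci, cj, de, df, dg, dj, eg, eh, ei, ej, fg, fh, fj, gh, gi, hi, ij
  2-simplices (20): abd, abi, adg, afg, afj, aij, bdf, beh, bei, bfh, ceh, cej, chi, cij, deg, dej, dfj, egi, fgh, ghi

Hence C_0 ≅ Z^10, C_1 ≅ Z^30, C_2 ≅ Z^20.

The boundary map ∂_1: C_1 → C_0 maps an edge to its endpoints' difference, ∂[p,q] = q − p. For instance
  ∂ch = h − c.
The 10×30 boundary matrix has rank 9 and Smith normal form diag(1,1,1,1,1,1,1,1,1).

The boundary map ∂_2: C_2 → C_1 acts by ∂[p,q,r] = [q,r] − [p,r] + [p,q]. For instance
  ∂beh = eh − bh + be,
  ∂afj = fj − aj + af.
The resulting 30×20 matrix has rank 20, and its Smith normal form has invariant factors (1,1,1,1,1,1,1,1,1,1,1,1,1,1,1,1,1,1,1,2).

Reading off H_k = ker ∂_k / im ∂_{k+1}:

  H_0: rank C_0 − rank ∂_1 = 10 − 9 = 1, and the invariant factors of ∂_1 are all 1, so H_0 = Z.
  H_1: rank ker ∂_1 − rank ∂_2 = (30 − 9) − 20 = 1, and ∂_2 has invariant factor 2 > 1, so H_1 = Z ⊕ Z_2.
  H_2: rank ker ∂_2 − rank ∂_3 = (20 − 20) − 0 = 0, and there is no ∂_3, so H_2 = 0.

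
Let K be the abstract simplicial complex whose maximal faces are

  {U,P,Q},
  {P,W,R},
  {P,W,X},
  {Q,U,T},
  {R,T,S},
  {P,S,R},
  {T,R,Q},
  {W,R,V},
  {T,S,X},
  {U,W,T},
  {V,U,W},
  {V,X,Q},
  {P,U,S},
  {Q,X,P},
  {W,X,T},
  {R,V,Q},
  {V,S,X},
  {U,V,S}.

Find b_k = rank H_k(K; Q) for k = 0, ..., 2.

b_0 = 1, b_1 = 2, b_2 = 1.

Order the vertices as P < Q < R < S < T < U < V < W < X. Listing each simplex with vertices in this order, K has dimension 2 with simplices:

  0-simplices (9): P, Q, R, S, T, U, V, W, X
  1-simplices (27): PQ, PR, PS, PU, PW, PX, QR, QT, QU, QV, QX, RS, RT, RV, RW, ST, SU, SV, SX, TU, TW, TX, UV, UW, VW, VX, WX
  2-simplices (18): PQU, PQX, PRS, PRW, PSU, PWX, QRT, QRV, QTU, QVX, RST, RVW, STX, SUV, SVX, TUW, TWX, UVW

so the chain groups are C_0 ≅ Z^9, C_1 ≅ Z^27, C_2 ≅ Z^18.

∂_1: C_1 → C_0 sends each edge [p,q] (with p < q) to q − p. For instance
  ∂TW = W − T.
The resulting 9×27 matrix has rank 8, and its Smith normal form has invariant factors (1,1,1,1,1,1,1,1).

Boundary ∂_2: C_2 → C_1 sends each 2-simplex [p,q,r] to [q,r] − [p,r] + [p,q]. For instance
  ∂QVX = VX − QX + QV,
  ∂PQU = QU − PU + PQ.
As a 27×18 matrix over Z this has rank 17, with invariant factors (1,1,1,1,1,1,1,1,1,1,1,1,1,1,1,1,1).

Computing H_k = (kernel of ∂_k) / (image of ∂_{k+1}):

  H_0: rank C_0 − rank ∂_1 = 9 − 8 = 1, and the invariant factors of ∂_1 are all 1, so H_0 ≅ Z.
  H_1: rank ker ∂_1 − rank ∂_2 = (27 − 8) − 17 = 2, and the invariant factors of ∂_2 are all 1, so H_1 ≅ Z^2.
  H_2: rank ker ∂_2 − rank ∂_3 = (18 − 17) − 0 = 1, and there is no ∂_3, so H_2 ≅ Z.

Hence the Betti numbers are b_0 = 1, b_1 = 2, b_2 = 1.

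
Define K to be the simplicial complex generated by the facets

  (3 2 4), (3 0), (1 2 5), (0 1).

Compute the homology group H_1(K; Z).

H_1 = Z.

Order the vertices as 0 < 1 < 2 < 3 < 4 < 5. Listing each simplex with vertices in this order, K has dimension 2 with simplices:

  0-simplices (6): [0], [1], [2], [3], [4], [5]
  1-simplices (8): [0,1], [0,3], [1,2], [1,5], [2,3], [2,4], [2,5], [3,4]
  2-simplices (2): [1,2,5], [2,3,4]

so the chain groups are C_0 ≅ Z^6, C_1 ≅ Z^8, C_2 ≅ Z^2.

The boundary map ∂_1: C_1 → C_0 sends each edge [p,q] (with p < q) to q − p.
The resulting 6×8 matrix has rank 5, and its Smith normal form has invariant factors (1,1,1,1,1).

Boundary ∂_2: C_2 → C_1 sends each 2-simplex [p,q,r] to [q,r] − [p,r] + [p,q]. For instance
  ∂[1,2,5] = [2,5] − [1,5] + [1,2],
  ∂[2,3,4] = [3,4] − [2,4] + [2,3].
This gives a 8×2 integer matrix of rank 2; reducing to Smith normal form yields diagonal entries (1,1).

Reading off H_k = ker ∂_k / im ∂_{k+1}:

  H_1: rank ker ∂_1 − rank ∂_2 = (8 − 5) − 2 = 1, and the invariant factors of ∂_2 are all 1, so H_1 ≅ Z.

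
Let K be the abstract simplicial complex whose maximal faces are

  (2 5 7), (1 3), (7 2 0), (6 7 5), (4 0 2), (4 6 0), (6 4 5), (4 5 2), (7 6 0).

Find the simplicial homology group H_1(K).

H_1 = 0.

K has 8 vertices, 13 edges, 8 triangles.
rank ∂_1 = 6, rank ∂_2 = 7 ⇒ b_1 = 13 − 6 − 7 = 0; all invariant factors of ∂_2 are 1 so no torsion. So H_1 = 0.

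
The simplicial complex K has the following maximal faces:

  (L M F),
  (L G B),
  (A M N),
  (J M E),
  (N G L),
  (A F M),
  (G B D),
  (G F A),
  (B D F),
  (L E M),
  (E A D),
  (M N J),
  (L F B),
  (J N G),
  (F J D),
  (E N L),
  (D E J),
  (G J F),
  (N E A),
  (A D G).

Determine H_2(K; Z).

We work with the vertex ordering A < B < D < E < F < G < J < L < M < N. The simplices of K, each written with vertices in increasing order, are:

  0-simplices (10): A, B, D, E, F, G, J, L, M, N
  1-simplices (30): AD, AE, AF, AG, AM, AN, BD, BF, BG, BL, DE, DF, DG, DJ, EJ, EL, EM, EN, FG, FJ, FL, FM, GJ, GL, GN, JM, JN, LM, LN, MN
  2-simplices (20): ADE, ADG, AEN, AFG, AFM, AMN, BDF, BDG, BFL, BGL, DEJ, DFJ, EJM, ELM, ELN, FGJ, FLM, GJN, GLN, JMN

so the chain groups are C_0 ≅ Z^10, C_1 ≅ Z^30, C_2 ≅ Z^20.

Boundary ∂_1: C_1 → C_0 maps an edge to its endpoints' difference, ∂[p,q] = q − p. For instance
  ∂AF = F − A.
As a 10×30 matrix over Z this has rank 9, with invariant factors (1,1,1,1,1,1,1,1,1).

∂_2: C_2 → C_1 acts by ∂[p,q,r] = [q,r] − [p,r] + [p,q]. For instance
  ∂ELM = LM − EM + EL,
  ∂DFJ = FJ − DJ + DF.
This gives a 30×20 integer matrix of rank 20; reducing to Smith normal form yields diagonal entries (1,1,1,1,1,1,1,1,1,1,1,1,1,1,1,1,1,1,1,2).

Computing H_k = (kernel of ∂_k) / (image of ∂_{k+1}):

  H_2: rank ker ∂_2 − rank ∂_3 = (20 − 20) − 0 = 0, and there is no ∂_3, so H_2 ≅ 0.

H_2 = 0.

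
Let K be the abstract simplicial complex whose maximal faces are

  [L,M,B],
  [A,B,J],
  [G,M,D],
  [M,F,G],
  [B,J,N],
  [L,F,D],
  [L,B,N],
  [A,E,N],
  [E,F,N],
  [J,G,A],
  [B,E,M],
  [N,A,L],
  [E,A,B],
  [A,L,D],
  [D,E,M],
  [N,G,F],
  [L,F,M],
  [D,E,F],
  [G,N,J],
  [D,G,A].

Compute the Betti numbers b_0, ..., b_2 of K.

b_0 = 1, b_1 = 1, b_2 = 0.

Order the vertices as A < B < D < E < F < G < J < L < M < N. Listing each simplex with vertices in this order, K has dimension 2 with simplices:

  0-simplices (10): A, B, D, E, F, G, J, L, M, N
  1-simplices (30): AB, AD, AE, AG, AJ, AL, AN, BE, BJ, BL, BM, BN, DE, DF, DG, DL, DM, EF, EM, EN, FG, FL, FM, FN, GJ, GM, GN, JN, LM, LN
  2-simplices (20): ABE, ABJ, ADG, ADL, AEN, AGJ, ALN, BEM, BJN, BLM, BLN, DEF, DEM, DFL, DGM, EFN, FGM, FGN, FLM, GJN

so the chain groups are C_0 ≅ Z^10, C_1 ≅ Z^30, C_2 ≅ Z^20.

∂_1: C_1 → C_0 is given by ∂[p,q] = [q] − [p]. For instance
  ∂BJ = J − B.
The 10×30 boundary matrix has rank 9 and Smith normal form diag(1,1,1,1,1,1,1,1,1).

∂_2: C_2 → C_1 sends each 2-simplex [p,q,r] to [q,r] − [p,r] + [p,q]. For instance
  ∂AEN = EN − AN + AE,
  ∂DGM = GM − DM + DG.
As a 30×20 matrix over Z this has rank 20, with invariant factors (1,1,1,1,1,1,1,1,1,1,1,1,1,1,1,1,1,1,1,2).

Now H_k = ker ∂_k / im ∂_{k+1}, so:

  H_0: rank C_0 − rank ∂_1 = 10 − 9 = 1, and the invariant factors of ∂_1 are all 1, so H_0 = Z.
  H_1: rank ker ∂_1 − rank ∂_2 = (30 − 9) − 20 = 1, and ∂_2 has invariant factor 2 > 1, so H_1 = Z ⊕ Z/2Z.
  H_2: rank ker ∂_2 − rank ∂_3 = (20 − 20) − 0 = 0, and there is no ∂_3, so H_2 = 0.

As a check, the Euler characteristic is 10 − 30 + 20 = 0, which agrees with 1 − 1 + 0 = 0.
(K is a triangulation of the Klein bottle.)

Hence the Betti numbers are b_0 = 1, b_1 = 1, b_2 = 0.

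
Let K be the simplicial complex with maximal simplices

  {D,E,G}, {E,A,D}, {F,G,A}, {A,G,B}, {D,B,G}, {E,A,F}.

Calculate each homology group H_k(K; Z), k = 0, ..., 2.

H_0 = Z,  H_1 = Z,  H_2 = 0.

Take the total order A < B < D < E < F < G on the vertex set. Then K (dimension 2) consists of the simplices:

  0-simplices (6): A, B, D, E, F, G
  1-simplices (12): AB, AD, AE, AF, AG, BD, BG, DE, DG, EF, EG, FG
  2-simplices (6): ABG, ADE, AEF, AFG, BDG, DEG

giving chain groups C_0 ≅ Z^6, C_1 ≅ Z^12, C_2 ≅ Z^6.

Boundary ∂_1: C_1 → C_0 sends each edge [p,q] (with p < q) to q − p. For instance
  ∂AE = E − A.
The resulting 6×12 matrix has rank 5, and its Smith normal form has invariant factors (1,1,1,1,1).

The boundary map ∂_2: C_2 → C_1 acts by ∂[p,q,r] = [q,r] − [p,r] + [p,q]. For instance
  ∂ADE = DE − AE + AD,
  ∂AFG = FG − AG + AF.
The 12×6 boundary matrix has rank 6 and Smith normal form diag(1,1,1,1,1,1).

Computing H_k = (kernel of ∂_k) / (image of ∂_{k+1}):

  H_0: rank C_0 − rank ∂_1 = 6 − 5 = 1, and the invariant factors of ∂_1 are all 1, so H_0 ≅ Z.
  H_1: rank ker ∂_1 − rank ∂_2 = (12 − 5) − 6 = 1, and the invariant factors of ∂_2 are all 1, so H_1 ≅ Z.
  H_2: rank ker ∂_2 − rank ∂_3 = (6 − 6) − 0 = 0, and there is no ∂_3, so H_2 ≅ 0.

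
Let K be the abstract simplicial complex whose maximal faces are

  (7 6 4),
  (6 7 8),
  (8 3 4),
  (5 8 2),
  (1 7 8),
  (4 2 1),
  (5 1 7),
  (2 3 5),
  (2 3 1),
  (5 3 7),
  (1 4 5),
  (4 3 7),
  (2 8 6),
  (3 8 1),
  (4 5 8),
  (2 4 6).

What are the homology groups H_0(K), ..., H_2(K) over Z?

H_0 = Z,  H_1 = Z^2,  H_2 = Z.

Fix the vertex order 1 < 2 < 3 < 4 < 5 < 6 < 7 < 8 and write every simplex with vertices in increasing order. Then dim K = 2 and the simplices of K are:

  0-simplices (8): [1], [2], [3], [4], [5], [6], [7], [8]
  1-simplices (24): (24 of them)
  2-simplices (16): [1,2,3], [1,2,4], [1,3,8], [1,4,5], [1,5,7], [1,7,8], [2,3,5], [2,4,6], [2,5,8], [2,6,8], [3,4,7], [3,4,8], [3,5,7], [4,5,8], [4,6,7], [6,7,8]

giving chain groups C_0 ≅ Z^8, C_1 ≅ Z^24, C_2 ≅ Z^16.

The boundary map ∂_1: C_1 → C_0 maps an edge to its endpoints' difference, ∂[p,q] = q − p.
As a 8×24 matrix over Z this has rank 7, with invariant factors (1,1,1,1,1,1,1).

The boundary map ∂_2: C_2 → C_1 acts by ∂[p,q,r] = [q,r] − [p,r] + [p,q]. For instance
  ∂[1,5,7] = [5,7] − [1,7] + [1,5],
  ∂[2,4,6] = [4,6] − [2,6] + [2,4].
As a 24×16 matrix over Z this has rank 15, with invariant factors (1,1,1,1,1,1,1,1,1,1,1,1,1,1,1).

Computing H_k = (kernel of ∂_k) / (image of ∂_{k+1}):

  H_0: rank C_0 − rank ∂_1 = 8 − 7 = 1, and the invariant factors of ∂_1 are all 1, so H_0 = Z.
  H_1: rank ker ∂_1 − rank ∂_2 = (24 − 7) − 15 = 2, and the invariant factors of ∂_2 are all 1, so H_1 = Z^2.
  H_2: rank ker ∂_2 − rank ∂_3 = (16 − 15) − 0 = 1, and there is no ∂_3, so H_2 = Z.

(K is a triangulation of the torus T^2.)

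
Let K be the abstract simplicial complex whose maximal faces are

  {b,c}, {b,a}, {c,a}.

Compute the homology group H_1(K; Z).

H_1 ≅ Z.

Order the vertices as a < b < c. Listing each simplex with vertices in this order, K has dimension 1 with simplices:

  0-simplices (3): a, b, c
  1-simplices (3): ab, ac, bc

giving chain groups C_0 ≅ Z^3, C_1 ≅ Z^3.

Boundary ∂_1: C_1 → C_0 is given by ∂[p,q] = [q] − [p].
The resulting 3×3 matrix has rank 2, and its Smith normal form has invariant factors (1,1).

Now H_k = ker ∂_k / im ∂_{k+1}, so:

  H_1: rank ker ∂_1 − rank ∂_2 = (3 − 2) − 0 = 1, and there is no ∂_2, so H_1 ≅ Z.

(K is a triangulation of the circle S^1.)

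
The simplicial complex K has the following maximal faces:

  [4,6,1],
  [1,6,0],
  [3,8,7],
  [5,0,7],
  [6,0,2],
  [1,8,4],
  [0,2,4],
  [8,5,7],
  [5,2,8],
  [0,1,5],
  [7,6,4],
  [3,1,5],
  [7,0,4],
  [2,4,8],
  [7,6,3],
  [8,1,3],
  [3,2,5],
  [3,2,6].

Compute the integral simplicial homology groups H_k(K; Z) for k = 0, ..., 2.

K has 9 vertices, 27 edges, 18 triangles.
rank ∂_0 = 0, rank ∂_1 = 8 ⇒ b_0 = 9 − 0 − 8 = 1; all invariant factors of ∂_1 are 1 so no torsion. So H_0 = Z.
rank ∂_1 = 8, rank ∂_2 = 18 ⇒ b_1 = 27 − 8 − 18 = 1; ∂_2 has invariant factor(s) [2] giving torsion. So H_1 = Z ⊕ Z/2.
rank ∂_2 = 18, rank ∂_3 = 0 ⇒ b_2 = 18 − 18 − 0 = 0. So H_2 = 0.

H_0 = Z,  H_1 = Z ⊕ Z/2,  H_2 = 0.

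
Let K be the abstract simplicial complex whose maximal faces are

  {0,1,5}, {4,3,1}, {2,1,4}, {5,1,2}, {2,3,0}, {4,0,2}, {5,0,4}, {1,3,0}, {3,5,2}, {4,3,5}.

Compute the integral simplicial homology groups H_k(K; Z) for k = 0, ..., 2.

Take the total order 0 < 1 < 2 < 3 < 4 < 5 on the vertex set. Then K (dimension 2) consists of the simplices:

  0-simplices (6): [0], [1], [2], [3], [4], [5]
  1-simplices (15): [0,1], [0,2], [0,3], [0,4], [0,5], [1,2], [1,3], [1,4], [1,5], [2,3], [2,4], [2,5], [3,4], [3,5], [4,5]
  2-simplices (10): [0,1,3], [0,1,5], [0,2,3], [0,2,4], [0,4,5], [1,2,4], [1,2,5], [1,3,4], [2,3,5], [3,4,5]

Hence C_0 ≅ Z^6, C_1 ≅ Z^15, C_2 ≅ Z^10.

∂_1: C_1 → C_0 sends each edge [p,q] (with p < q) to q − p. For instance
  ∂[0,1] = [1] − [0].
The 6×15 boundary matrix has rank 5 and Smith normal form diag(1,1,1,1,1).

Boundary ∂_2: C_2 → C_1 maps a triangle to the signed sum of its edges. For instance
  ∂[0,2,4] = [2,4] − [0,4] + [0,2],
  ∂[0,1,3] = [1,3] − [0,3] + [0,1].
As a 15×10 matrix over Z this has rank 10, with invariant factors (1,1,1,1,1,1,1,1,1,2).

From H_k ≅ ker(∂_k) / im(∂_{k+1}) we obtain:

  H_0: rank C_0 − rank ∂_1 = 6 − 5 = 1, and the invariant factors of ∂_1 are all 1, so H_0 = Z.
  H_1: rank ker ∂_1 − rank ∂_2 = (15 − 5) − 10 = 0, and ∂_2 has invariant factor 2 > 1, so H_1 = Z/2.
  H_2: rank ker ∂_2 − rank ∂_3 = (10 − 10) − 0 = 0, and there is no ∂_3, so H_2 = 0.

H_0 = Z,  H_1 = Z/2,  H_2 = 0.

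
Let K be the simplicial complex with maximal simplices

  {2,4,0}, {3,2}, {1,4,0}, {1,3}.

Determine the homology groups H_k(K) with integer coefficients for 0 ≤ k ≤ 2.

Order the vertices as 0 < 1 < 2 < 3 < 4. Listing each simplex with vertices in this order, K has dimension 2 with simplices:

  0-simplices (5): [0], [1], [2], [3], [4]
  1-simplices (7): [0,1], [0,2], [0,4], [1,3], [1,4], [2,3], [2,4]
  2-simplices (2): [0,1,4], [0,2,4]

Hence C_0 ≅ Z^5, C_1 ≅ Z^7, C_2 ≅ Z^2.

∂_1: C_1 → C_0 is given by ∂[p,q] = [q] − [p].
This gives a 5×7 integer matrix of rank 4; reducing to Smith normal form yields diagonal entries (1,1,1,1).

Boundary ∂_2: C_2 → C_1 sends each 2-simplex [p,q,r] to [q,r] − [p,r] + [p,q]. For instance
  ∂[0,1,4] = [1,4] − [0,4] + [0,1],
  ∂[0,2,4] = [2,4] − [0,4] + [0,2].
The 7×2 boundary matrix has rank 2 and Smith normal form diag(1,1).

Reading off H_k = ker ∂_k / im ∂_{k+1}:

  H_0: rank C_0 − rank ∂_1 = 5 − 4 = 1, and the invariant factors of ∂_1 are all 1, so H_0 = Z.
  H_1: rank ker ∂_1 − rank ∂_2 = (7 − 4) − 2 = 1, and the invariant factors of ∂_2 are all 1, so H_1 = Z.
  H_2: rank ker ∂_2 − rank ∂_3 = (2 − 2) − 0 = 0, and there is no ∂_3, so H_2 = 0.

H_0 ≅ Z,  H_1 ≅ Z,  H_2 = 0.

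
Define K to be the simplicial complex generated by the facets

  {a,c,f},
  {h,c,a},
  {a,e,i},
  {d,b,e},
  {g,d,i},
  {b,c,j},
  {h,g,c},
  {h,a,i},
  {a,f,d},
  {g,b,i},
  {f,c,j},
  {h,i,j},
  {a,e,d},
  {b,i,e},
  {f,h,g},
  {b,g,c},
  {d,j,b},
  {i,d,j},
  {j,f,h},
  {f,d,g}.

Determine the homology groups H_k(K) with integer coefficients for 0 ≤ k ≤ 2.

Take the total order a < b < c < d < e < f < g < h < i < j on the vertex set. Then K (dimension 2) consists of the simplices:

  0-simplices (10): a, b, c, d, e, f, g, h, i, j
  1-simplices (30): ac, ad, ae, af, ah, ai, bc, bd, be, bg, bi, bj, cf, cg, ch, cj, de, df, dg, di, dj, ei, fg, fh, fj, gh, gi, hi, hj, ij
  2-simplices (20): acf, ach, ade, adf, aei, ahi, bcg, bcj, bde, bdj, bei, bgi, cfj, cgh, dfg, dgi, dij, fgh, fhj, hij

Hence C_0 ≅ Z^10, C_1 ≅ Z^30, C_2 ≅ Z^20.

∂_1: C_1 → C_0 maps an edge to its endpoints' difference, ∂[p,q] = q − p.
This gives a 10×30 integer matrix of rank 9; reducing to Smith normal form yields diagonal entries (1,1,1,1,1,1,1,1,1).

The boundary map ∂_2: C_2 → C_1 sends each 2-simplex [p,q,r] to [q,r] − [p,r] + [p,q]. For instance
  ∂bdj = dj − bj + bd,
  ∂ahi = hi − ai + ah.
The resulting 30×20 matrix has rank 20, and its Smith normal form has invariant factors (1,1,1,1,1,1,1,1,1,1,1,1,1,1,1,1,1,1,1,2).

From H_k ≅ ker(∂_k) / im(∂_{k+1}) we obtain:

  H_0: rank C_0 − rank ∂_1 = 10 − 9 = 1, and the invariant factors of ∂_1 are all 1, so H_0 ≅ Z.
  H_1: rank ker ∂_1 − rank ∂_2 = (30 − 9) − 20 = 1, and ∂_2 has invariant factor 2 > 1, so H_1 ≅ Z ⊕ Z/2.
  H_2: rank ker ∂_2 − rank ∂_3 = (20 − 20) − 0 = 0, and there is no ∂_3, so H_2 ≅ 0.

H_0 ≅ Z,  H_1 ≅ Z ⊕ Z/2,  H_2 = 0.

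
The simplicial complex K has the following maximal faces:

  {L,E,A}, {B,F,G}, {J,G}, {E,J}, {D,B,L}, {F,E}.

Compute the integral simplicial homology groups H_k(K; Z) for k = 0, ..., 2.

H_0 ≅ Z,  H_1 ≅ Z^2,  H_2 = 0.

Order the vertices as A < B < D < E < F < G < J < L. Listing each simplex with vertices in this order, K has dimension 2 with simplices:

  0-simplices (8): A, B, D, E, F, G, J, L
  1-simplices (12): AE, AL, BD, BF, BG, BL, DL, EF, EJ, EL, FG, GJ
  2-simplices (3): AEL, BDL, BFG

giving chain groups C_0 ≅ Z^8, C_1 ≅ Z^12, C_2 ≅ Z^3.

The boundary map ∂_1: C_1 → C_0 maps an edge to its endpoints' difference, ∂[p,q] = q − p.
The resulting 8×12 matrix has rank 7, and its Smith normal form has invariant factors (1,1,1,1,1,1,1).

∂_2: C_2 → C_1 maps a triangle to the signed sum of its edges. For instance
  ∂BDL = DL − BL + BD,
  ∂BFG = FG − BG + BF.
This gives a 12×3 integer matrix of rank 3; reducing to Smith normal form yields diagonal entries (1,1,1).

Computing H_k = (kernel of ∂_k) / (image of ∂_{k+1}):

  H_0: rank C_0 − rank ∂_1 = 8 − 7 = 1, and the invariant factors of ∂_1 are all 1, so H_0 ≅ Z.
  H_1: rank ker ∂_1 − rank ∂_2 = (12 − 7) − 3 = 2, and the invariant factors of ∂_2 are all 1, so H_1 ≅ Z^2.
  H_2: rank ker ∂_2 − rank ∂_3 = (3 − 3) − 0 = 0, and there is no ∂_3, so H_2 ≅ 0.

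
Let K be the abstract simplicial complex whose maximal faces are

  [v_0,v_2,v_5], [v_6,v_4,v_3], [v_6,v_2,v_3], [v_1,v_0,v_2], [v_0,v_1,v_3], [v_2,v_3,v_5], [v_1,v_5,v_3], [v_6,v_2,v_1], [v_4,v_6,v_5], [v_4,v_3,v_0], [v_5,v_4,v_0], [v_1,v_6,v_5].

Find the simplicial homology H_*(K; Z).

Take the total order v_0 < v_1 < v_2 < v_3 < v_4 < v_5 < v_6 on the vertex set. Then K (dimension 2) consists of the simplices:

  0-simplices (7): [v_0], [v_1], [v_2], [v_3], [v_4], [v_5], [v_6]
  1-simplices (18): (18 of them)
  2-simplices (12): (12 of them)

so the chain groups are C_0 ≅ Z^7, C_1 ≅ Z^18, C_2 ≅ Z^12.

∂_1: C_1 → C_0 maps an edge to its endpoints' difference, ∂[p,q] = q − p.
This gives a 7×18 integer matrix of rank 6; reducing to Smith normal form yields diagonal entries (1,1,1,1,1,1).

∂_2: C_2 → C_1 maps a triangle to the signed sum of its edges. For instance
  ∂[v_0,v_1,v_3] = [v_1,v_3] − [v_0,v_3] + [v_0,v_1],
  ∂[v_1,v_5,v_6] = [v_5,v_6] − [v_1,v_6] + [v_1,v_5].
The 18×12 boundary matrix has rank 12 and Smith normal form diag(1,1,1,1,1,1,1,1,1,1,1,2).

Now H_k = ker ∂_k / im ∂_{k+1}, so:

  H_0: rank C_0 − rank ∂_1 = 7 − 6 = 1, and the invariant factors of ∂_1 are all 1, so H_0 ≅ Z.
  H_1: rank ker ∂_1 − rank ∂_2 = (18 − 6) − 12 = 0, and ∂_2 has invariant factor 2 > 1, so H_1 ≅ Z/2.
  H_2: rank ker ∂_2 − rank ∂_3 = (12 − 12) − 0 = 0, and there is no ∂_3, so H_2 ≅ 0.

H_0 ≅ Z,  H_1 ≅ Z/2,  H_2 = 0.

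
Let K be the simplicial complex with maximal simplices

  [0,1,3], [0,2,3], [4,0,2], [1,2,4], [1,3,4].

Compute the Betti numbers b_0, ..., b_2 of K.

b_0 = 1, b_1 = 1, b_2 = 0.

Fix the vertex order 0 < 1 < 2 < 3 < 4 and write every simplex with vertices in increasing order. Then dim K = 2 and the simplices of K are:

  0-simplices (5): [0], [1], [2], [3], [4]
  1-simplices (10): [0,1], [0,2], [0,3], [0,4], [1,2], [1,3], [1,4], [2,3], [2,4], [3,4]
  2-simplices (5): [0,1,3], [0,2,3], [0,2,4], [1,2,4], [1,3,4]

giving chain groups C_0 ≅ Z^5, C_1 ≅ Z^10, C_2 ≅ Z^5.

The boundary map ∂_1: C_1 → C_0 maps an edge to its endpoints' difference, ∂[p,q] = q − p.
As a 5×10 matrix over Z this has rank 4, with invariant factors (1,1,1,1).

∂_2: C_2 → C_1 maps a triangle to the signed sum of its edges. For instance
  ∂[1,2,4] = [2,4] − [1,4] + [1,2],
  ∂[0,2,3] = [2,3] − [0,3] + [0,2].
This gives a 10×5 integer matrix of rank 5; reducing to Smith normal form yields diagonal entries (1,1,1,1,1).

Reading off H_k = ker ∂_k / im ∂_{k+1}:

  H_0: rank C_0 − rank ∂_1 = 5 − 4 = 1, and the invariant factors of ∂_1 are all 1, so H_0 = Z.
  H_1: rank ker ∂_1 − rank ∂_2 = (10 − 4) − 5 = 1, and the invariant factors of ∂_2 are all 1, so H_1 = Z.
  H_2: rank ker ∂_2 − rank ∂_3 = (5 − 5) − 0 = 0, and there is no ∂_3, so H_2 = 0.

Hence the Betti numbers are b_0 = 1, b_1 = 1, b_2 = 0.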